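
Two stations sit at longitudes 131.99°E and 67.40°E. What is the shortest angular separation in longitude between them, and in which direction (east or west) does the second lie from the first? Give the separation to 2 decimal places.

64.59° west

Raw difference: 67.40 − 131.99 = -64.59°.
Normalise into (−180°, 180°]: -64.59° stays -64.59°.
Negative ⇒ the second point lies to the west; separation 64.59°.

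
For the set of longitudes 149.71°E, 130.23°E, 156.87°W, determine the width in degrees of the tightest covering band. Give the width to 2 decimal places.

72.90°

Sort the longitudes: -156.87°, +130.23°, +149.71°.
Eastward gaps between consecutive values (wrapping around): 287.10°, 19.48°, 53.42°.
Largest gap = 287.10° ⇒ minimal covering band is its complement: 360° − 287.10° = 72.90°.
Band runs from +130.23° eastward to -156.87°, crossing the antimeridian.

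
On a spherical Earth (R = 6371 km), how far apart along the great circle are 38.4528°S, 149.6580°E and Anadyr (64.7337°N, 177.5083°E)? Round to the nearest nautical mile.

Δλ = 177.5083 − 149.6580 = 27.8503°.
Δφ = 64.7337 − -38.4528 = 103.1865°.
a = sin²(Δφ/2) + cos φ₁ · cos φ₂ · sin²(Δλ/2) = 0.633419.
c = 2·atan2(√a, √(1−a)) = 1.84091 rad → d = 6371·c ≈ 11728.42 km ≈ 6332.84 nmi.

6333 nmi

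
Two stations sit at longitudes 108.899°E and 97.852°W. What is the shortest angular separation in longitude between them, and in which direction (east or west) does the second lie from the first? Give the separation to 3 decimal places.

Raw difference: -97.852 − 108.899 = -206.751°.
Normalise into (−180°, 180°]: -206.751° + 360° = 153.249°.
Positive ⇒ the second point lies to the east; separation 153.249°.

153.249° east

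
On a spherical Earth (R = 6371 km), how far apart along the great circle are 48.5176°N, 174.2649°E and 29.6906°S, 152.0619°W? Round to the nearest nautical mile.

Δλ = -152.0619 − 174.2649 = -326.3268°; wrapped into (−180°, 180°]: 33.6732°.
Δφ = -29.6906 − 48.5176 = -78.2082°.
a = sin²(Δφ/2) + cos φ₁ · cos φ₂ · sin²(Δλ/2) = 0.446096.
c = 2·atan2(√a, √(1−a)) = 1.46278 rad → d = 6371·c ≈ 9319.37 km ≈ 5032.06 nmi.

5032 nmi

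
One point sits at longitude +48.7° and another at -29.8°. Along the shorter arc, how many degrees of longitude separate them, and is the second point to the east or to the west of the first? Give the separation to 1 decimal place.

Raw difference: -29.8 − 48.7 = -78.5°.
Normalise into (−180°, 180°]: -78.5° stays -78.5°.
Negative ⇒ the second point lies to the west; separation 78.5°.

78.5° west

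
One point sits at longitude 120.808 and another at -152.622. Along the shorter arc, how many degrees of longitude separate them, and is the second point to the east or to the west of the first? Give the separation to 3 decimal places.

Raw difference: -152.622 − 120.808 = -273.43°.
Normalise into (−180°, 180°]: -273.43° + 360° = 86.57°.
Positive ⇒ the second point lies to the east; separation 86.570°.

86.570° east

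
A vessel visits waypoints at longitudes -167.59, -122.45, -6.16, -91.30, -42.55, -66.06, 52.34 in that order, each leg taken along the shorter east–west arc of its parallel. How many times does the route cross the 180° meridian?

Leg 1: -167.59° → -122.45°, shortest Δλ = 45.14° (east) — does not cross 180°.
Leg 2: -122.45° → -6.16°, shortest Δλ = 116.29° (east) — does not cross 180°.
Leg 3: -6.16° → -91.30°, shortest Δλ = -85.14° (west) — does not cross 180°.
Leg 4: -91.30° → -42.55°, shortest Δλ = 48.75° (east) — does not cross 180°.
Leg 5: -42.55° → -66.06°, shortest Δλ = -23.51° (west) — does not cross 180°.
Leg 6: -66.06° → +52.34°, shortest Δλ = 118.4° (east) — does not cross 180°.
Total crossings: 0.

0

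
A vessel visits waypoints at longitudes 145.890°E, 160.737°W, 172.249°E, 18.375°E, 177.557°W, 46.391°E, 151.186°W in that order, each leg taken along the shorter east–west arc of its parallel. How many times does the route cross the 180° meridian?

5

Leg 1: +145.890° → -160.737°, shortest Δλ = 53.373° (east) — crosses 180°.
Leg 2: -160.737° → +172.249°, shortest Δλ = -27.014° (west) — crosses 180°.
Leg 3: +172.249° → +18.375°, shortest Δλ = -153.874° (west) — does not cross 180°.
Leg 4: +18.375° → -177.557°, shortest Δλ = 164.068° (east) — crosses 180°.
Leg 5: -177.557° → +46.391°, shortest Δλ = -136.052° (west) — crosses 180°.
Leg 6: +46.391° → -151.186°, shortest Δλ = 162.423° (east) — crosses 180°.
Total crossings: 5.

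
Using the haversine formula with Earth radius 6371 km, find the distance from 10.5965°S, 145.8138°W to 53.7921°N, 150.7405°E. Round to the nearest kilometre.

Δλ = 150.7405 − -145.8138 = 296.5543°; wrapped into (−180°, 180°]: -63.4457°.
Δφ = 53.7921 − -10.5965 = 64.3886°.
a = sin²(Δφ/2) + cos φ₁ · cos φ₂ · sin²(Δλ/2) = 0.444402.
c = 2·atan2(√a, √(1−a)) = 1.45937 rad → d = 6371·c ≈ 9297.65 km.

9298 km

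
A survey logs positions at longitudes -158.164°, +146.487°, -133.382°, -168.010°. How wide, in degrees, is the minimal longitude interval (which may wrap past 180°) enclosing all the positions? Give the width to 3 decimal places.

80.131°

Sort the longitudes: -168.010°, -158.164°, -133.382°, +146.487°.
Eastward gaps between consecutive values (wrapping around): 9.846°, 24.782°, 279.869°, 45.503°.
Largest gap = 279.869° ⇒ minimal covering band is its complement: 360° − 279.869° = 80.131°.
Band runs from +146.487° eastward to -133.382°, crossing the antimeridian.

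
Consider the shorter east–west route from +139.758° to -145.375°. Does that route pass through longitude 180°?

Naïve |-145.375 − 139.758| = 285.133° > 180°, so the shorter arc goes the other way round — across 180°.
Signed shortest Δλ = ((-145.375 − 139.758 + 180) mod 360) − 180 = 74.867°.
Going east by 74.867° from +139.758° passes through 180° before reaching -145.375°.

Yes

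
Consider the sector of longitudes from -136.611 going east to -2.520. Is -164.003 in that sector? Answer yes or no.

No

Band width going east from -136.611° to -2.520°: ((-2.520 − -136.611) mod 360) = 134.091°.
Offset of -164.003° east of the west edge: ((-164.003 − -136.611) mod 360) = 332.608°.
332.608° > 134.091° ⇒ outside.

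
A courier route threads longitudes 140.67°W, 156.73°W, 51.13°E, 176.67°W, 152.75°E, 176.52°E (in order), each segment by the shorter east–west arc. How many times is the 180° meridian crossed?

3

Leg 1: -140.67° → -156.73°, shortest Δλ = -16.06° (west) — does not cross 180°.
Leg 2: -156.73° → +51.13°, shortest Δλ = -152.14° (west) — crosses 180°.
Leg 3: +51.13° → -176.67°, shortest Δλ = 132.2° (east) — crosses 180°.
Leg 4: -176.67° → +152.75°, shortest Δλ = -30.58° (west) — crosses 180°.
Leg 5: +152.75° → +176.52°, shortest Δλ = 23.77° (east) — does not cross 180°.
Total crossings: 3.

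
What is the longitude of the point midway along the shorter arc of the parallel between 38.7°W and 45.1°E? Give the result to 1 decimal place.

3.2°E

Signed shortest Δλ from -38.7° to +45.1° is +83.8°.
Midpoint longitude = -38.7° + (+83.8°)/2 = -38.7° + 41.9° = +3.2°.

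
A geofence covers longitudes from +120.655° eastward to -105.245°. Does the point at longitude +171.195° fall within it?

Band width going east from +120.655° to -105.245°: ((-105.245 − 120.655) mod 360) = 134.100°.
Offset of +171.195° east of the west edge: ((171.195 − 120.655) mod 360) = 50.540°.
50.540° ≤ 134.100° ⇒ inside.

Yes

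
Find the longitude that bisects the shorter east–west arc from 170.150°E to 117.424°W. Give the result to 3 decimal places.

153.637°W

Signed shortest Δλ from +170.150° to -117.424° is +72.426°.
Midpoint longitude = +170.150° + (+72.426°)/2 = +170.150° + 36.213° = +206.363°.
Normalise into (−180°, 180°]: -153.637°.
(The naïve average (+170.150 + -117.424)/2 = 26.363° is on the wrong side of the globe.)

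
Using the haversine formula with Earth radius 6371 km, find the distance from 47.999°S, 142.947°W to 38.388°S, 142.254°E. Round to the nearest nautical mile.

3194 nmi

Δλ = 142.254 − -142.947 = 285.201°; wrapped into (−180°, 180°]: -74.799°.
Δφ = -38.388 − -47.999 = 9.611°.
a = sin²(Δφ/2) + cos φ₁ · cos φ₂ · sin²(Δλ/2) = 0.200501.
c = 2·atan2(√a, √(1−a)) = 0.92855 rad → d = 6371·c ≈ 5915.77 km ≈ 3194.26 nmi.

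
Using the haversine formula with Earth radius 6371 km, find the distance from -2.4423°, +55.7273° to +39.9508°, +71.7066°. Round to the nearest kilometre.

4987 km

Δλ = 71.7066 − 55.7273 = 15.9793°.
Δφ = 39.9508 − -2.4423 = 42.3931°.
a = sin²(Δφ/2) + cos φ₁ · cos φ₂ · sin²(Δλ/2) = 0.145528.
c = 2·atan2(√a, √(1−a)) = 0.78280 rad → d = 6371·c ≈ 4987.20 km.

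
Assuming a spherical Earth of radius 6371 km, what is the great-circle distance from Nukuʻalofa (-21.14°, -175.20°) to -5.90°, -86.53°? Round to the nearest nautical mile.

Δλ = -86.53 − -175.20 = 88.67°.
Δφ = -5.90 − -21.14 = 15.24°.
a = sin²(Δφ/2) + cos φ₁ · cos φ₂ · sin²(Δλ/2) = 0.470697.
c = 2·atan2(√a, √(1−a)) = 1.51216 rad → d = 6371·c ≈ 9633.95 km ≈ 5201.92 nmi.

5202 nmi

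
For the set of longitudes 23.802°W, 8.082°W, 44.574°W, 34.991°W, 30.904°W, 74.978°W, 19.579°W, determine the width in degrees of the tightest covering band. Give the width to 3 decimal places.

66.896°

Sort the longitudes: -74.978°, -44.574°, -34.991°, -30.904°, -23.802°, -19.579°, -8.082°.
Eastward gaps between consecutive values (wrapping around): 30.404°, 9.583°, 4.087°, 7.102°, 4.223°, 11.497°, 293.104°.
Largest gap = 293.104° ⇒ minimal covering band is its complement: 360° − 293.104° = 66.896°.
Band runs from -74.978° eastward to -8.082°.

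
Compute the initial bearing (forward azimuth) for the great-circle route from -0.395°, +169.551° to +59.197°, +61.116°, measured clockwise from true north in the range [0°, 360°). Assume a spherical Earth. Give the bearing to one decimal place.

Δλ = 61.116 − 169.551 = -108.435°.
θ = atan2( sin Δλ · cos φ₂ , cos φ₁ · sin φ₂ − sin φ₁ · cos φ₂ · cos Δλ )
  = atan2(-0.48581, 0.85780) = -29.525° → normalised to [0°, 360°): 330.475°.

330.5°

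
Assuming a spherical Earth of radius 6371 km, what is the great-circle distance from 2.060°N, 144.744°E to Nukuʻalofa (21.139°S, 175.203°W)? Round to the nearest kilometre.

5063 km

Δλ = -175.203 − 144.744 = -319.947°; wrapped into (−180°, 180°]: 40.053°.
Δφ = -21.139 − 2.060 = -23.199°.
a = sin²(Δφ/2) + cos φ₁ · cos φ₂ · sin²(Δλ/2) = 0.149742.
c = 2·atan2(√a, √(1−a)) = 0.79468 rad → d = 6371·c ≈ 5062.88 km.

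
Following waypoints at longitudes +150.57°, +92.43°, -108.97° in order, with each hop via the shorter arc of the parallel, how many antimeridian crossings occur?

Leg 1: +150.57° → +92.43°, shortest Δλ = -58.14° (west) — does not cross 180°.
Leg 2: +92.43° → -108.97°, shortest Δλ = 158.6° (east) — crosses 180°.
Total crossings: 1.

1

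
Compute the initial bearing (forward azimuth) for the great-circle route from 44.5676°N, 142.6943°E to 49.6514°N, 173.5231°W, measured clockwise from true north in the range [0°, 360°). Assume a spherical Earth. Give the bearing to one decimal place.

Δλ = -173.5231 − 142.6943 = -316.2174°; wrapped into (−180°, 180°]: 43.7826°.
θ = atan2( sin Δλ · cos φ₂ , cos φ₁ · sin φ₂ − sin φ₁ · cos φ₂ · cos Δλ )
  = atan2(0.44798, 0.21493) = 64.369° → normalised to [0°, 360°): 64.369°.

64.4°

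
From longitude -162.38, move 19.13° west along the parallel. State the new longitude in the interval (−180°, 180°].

+178.49°

Start at -162.38°; shift −19.13° → -181.51°.
-181.51° lies outside (−180°, 180°]; add 360° → +178.49°.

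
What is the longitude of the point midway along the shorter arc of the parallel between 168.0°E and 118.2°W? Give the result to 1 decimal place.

Signed shortest Δλ from +168.0° to -118.2° is +73.8°.
Midpoint longitude = +168.0° + (+73.8°)/2 = +168.0° + 36.9° = +204.9°.
Normalise into (−180°, 180°]: -155.1°.
(The naïve average (+168.0 + -118.2)/2 = 24.9° is on the wrong side of the globe.)

155.1°W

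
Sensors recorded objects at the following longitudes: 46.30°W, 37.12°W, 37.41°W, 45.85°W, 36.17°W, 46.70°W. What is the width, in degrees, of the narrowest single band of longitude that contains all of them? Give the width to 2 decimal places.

Sort the longitudes: -46.70°, -46.30°, -45.85°, -37.41°, -37.12°, -36.17°.
Eastward gaps between consecutive values (wrapping around): 0.40°, 0.45°, 8.44°, 0.29°, 0.95°, 349.47°.
Largest gap = 349.47° ⇒ minimal covering band is its complement: 360° − 349.47° = 10.53°.
Band runs from -46.70° eastward to -36.17°.

10.53°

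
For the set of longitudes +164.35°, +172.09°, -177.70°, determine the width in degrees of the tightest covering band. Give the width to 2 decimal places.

Sort the longitudes: -177.70°, +164.35°, +172.09°.
Eastward gaps between consecutive values (wrapping around): 342.05°, 7.74°, 10.21°.
Largest gap = 342.05° ⇒ minimal covering band is its complement: 360° − 342.05° = 17.95°.
Band runs from +164.35° eastward to -177.70°, crossing the antimeridian.

17.95°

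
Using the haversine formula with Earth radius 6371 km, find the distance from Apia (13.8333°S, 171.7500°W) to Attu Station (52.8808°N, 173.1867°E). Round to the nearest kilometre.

Δλ = 173.1867 − -171.7500 = 344.9367°; wrapped into (−180°, 180°]: -15.0633°.
Δφ = 52.8808 − -13.8333 = 66.7141°.
a = sin²(Δφ/2) + cos φ₁ · cos φ₂ · sin²(Δλ/2) = 0.312407.
c = 2·atan2(√a, √(1−a)) = 1.18620 rad → d = 6371·c ≈ 7557.28 km.

7557 km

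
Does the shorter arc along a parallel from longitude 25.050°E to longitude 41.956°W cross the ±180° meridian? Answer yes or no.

No

Signed shortest Δλ = ((-41.956 − 25.050 + 180) mod 360) − 180 = -67.006°.
Going west by 67.006° from +25.050° reaches -41.956° without touching 180°.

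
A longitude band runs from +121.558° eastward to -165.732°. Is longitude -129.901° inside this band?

No

Band width going east from +121.558° to -165.732°: ((-165.732 − 121.558) mod 360) = 72.710°.
Offset of -129.901° east of the west edge: ((-129.901 − 121.558) mod 360) = 108.541°.
108.541° > 72.710° ⇒ outside.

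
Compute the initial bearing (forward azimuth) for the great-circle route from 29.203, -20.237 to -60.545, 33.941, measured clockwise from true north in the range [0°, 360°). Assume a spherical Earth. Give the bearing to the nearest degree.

156°

Δλ = 33.941 − -20.237 = 54.178°.
θ = atan2( sin Δλ · cos φ₂ , cos φ₁ · sin φ₂ − sin φ₁ · cos φ₂ · cos Δλ )
  = atan2(0.39872, -0.90049) = 156.117° → normalised to [0°, 360°): 156.117°.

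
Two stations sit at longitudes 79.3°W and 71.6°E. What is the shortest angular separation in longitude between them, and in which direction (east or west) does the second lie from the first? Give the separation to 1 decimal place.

Raw difference: 71.6 − -79.3 = 150.9°.
Normalise into (−180°, 180°]: 150.9° stays 150.9°.
Positive ⇒ the second point lies to the east; separation 150.9°.

150.9° east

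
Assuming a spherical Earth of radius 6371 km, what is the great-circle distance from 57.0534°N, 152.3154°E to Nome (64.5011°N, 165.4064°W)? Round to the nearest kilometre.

Δλ = -165.4064 − 152.3154 = -317.7218°; wrapped into (−180°, 180°]: 42.2782°.
Δφ = 64.5011 − 57.0534 = 7.4477°.
a = sin²(Δφ/2) + cos φ₁ · cos φ₂ · sin²(Δλ/2) = 0.034668.
c = 2·atan2(√a, √(1−a)) = 0.37457 rad → d = 6371·c ≈ 2386.40 km.

2386 km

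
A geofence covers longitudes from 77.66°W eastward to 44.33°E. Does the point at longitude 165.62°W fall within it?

Band width going east from -77.66° to +44.33°: ((44.33 − -77.66) mod 360) = 121.99°.
Offset of -165.62° east of the west edge: ((-165.62 − -77.66) mod 360) = 272.04°.
272.04° > 121.99° ⇒ outside.

No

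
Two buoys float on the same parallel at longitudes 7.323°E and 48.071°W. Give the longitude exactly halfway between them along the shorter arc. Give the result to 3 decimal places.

20.374°W

Signed shortest Δλ from +7.323° to -48.071° is -55.394°.
Midpoint longitude = +7.323° + (-55.394°)/2 = +7.323° − 27.697° = -20.374°.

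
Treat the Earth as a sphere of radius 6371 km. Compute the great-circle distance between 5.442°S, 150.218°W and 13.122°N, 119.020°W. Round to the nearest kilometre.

4017 km

Δλ = -119.020 − -150.218 = 31.198°.
Δφ = 13.122 − -5.442 = 18.564°.
a = sin²(Δφ/2) + cos φ₁ · cos φ₂ · sin²(Δλ/2) = 0.096119.
c = 2·atan2(√a, √(1−a)) = 0.63045 rad → d = 6371·c ≈ 4016.60 km.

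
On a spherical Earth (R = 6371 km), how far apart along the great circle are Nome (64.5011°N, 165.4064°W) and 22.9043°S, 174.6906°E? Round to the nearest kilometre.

Δλ = 174.6906 − -165.4064 = 340.0970°; wrapped into (−180°, 180°]: -19.9030°.
Δφ = -22.9043 − 64.5011 = -87.4054°.
a = sin²(Δφ/2) + cos φ₁ · cos φ₂ · sin²(Δλ/2) = 0.489209.
c = 2·atan2(√a, √(1−a)) = 1.54921 rad → d = 6371·c ≈ 9870.03 km.

9870 km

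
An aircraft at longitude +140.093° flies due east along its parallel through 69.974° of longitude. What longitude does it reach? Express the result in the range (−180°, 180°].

-149.933°

Start at +140.093°; shift +69.974° → +210.067°.
+210.067° lies outside (−180°, 180°]; subtract 360° → -149.933°.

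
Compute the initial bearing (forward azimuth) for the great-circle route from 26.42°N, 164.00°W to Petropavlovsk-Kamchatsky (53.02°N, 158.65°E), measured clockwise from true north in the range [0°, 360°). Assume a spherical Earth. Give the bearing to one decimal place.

324.0°

Δλ = 158.65 − -164.00 = 322.65°; wrapped into (−180°, 180°]: -37.35°.
θ = atan2( sin Δλ · cos φ₂ , cos φ₁ · sin φ₂ − sin φ₁ · cos φ₂ · cos Δλ )
  = atan2(-0.36494, 0.50264) = -35.981° → normalised to [0°, 360°): 324.019°.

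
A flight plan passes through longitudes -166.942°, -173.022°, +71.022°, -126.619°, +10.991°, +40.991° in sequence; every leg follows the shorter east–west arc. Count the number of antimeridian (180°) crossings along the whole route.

2

Leg 1: -166.942° → -173.022°, shortest Δλ = -6.08° (west) — does not cross 180°.
Leg 2: -173.022° → +71.022°, shortest Δλ = -115.956° (west) — crosses 180°.
Leg 3: +71.022° → -126.619°, shortest Δλ = 162.359° (east) — crosses 180°.
Leg 4: -126.619° → +10.991°, shortest Δλ = 137.61° (east) — does not cross 180°.
Leg 5: +10.991° → +40.991°, shortest Δλ = 30.0° (east) — does not cross 180°.
Total crossings: 2.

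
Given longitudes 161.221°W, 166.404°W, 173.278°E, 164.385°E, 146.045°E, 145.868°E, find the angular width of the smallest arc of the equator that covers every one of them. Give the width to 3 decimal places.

Sort the longitudes: -166.404°, -161.221°, +145.868°, +146.045°, +164.385°, +173.278°.
Eastward gaps between consecutive values (wrapping around): 5.183°, 307.089°, 0.177°, 18.340°, 8.893°, 20.318°.
Largest gap = 307.089° ⇒ minimal covering band is its complement: 360° − 307.089° = 52.911°.
Band runs from +145.868° eastward to -161.221°, crossing the antimeridian.

52.911°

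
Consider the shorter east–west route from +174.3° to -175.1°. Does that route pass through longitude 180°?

Naïve |-175.1 − 174.3| = 349.4° > 180°, so the shorter arc goes the other way round — across 180°.
Signed shortest Δλ = ((-175.1 − 174.3 + 180) mod 360) − 180 = 10.6°.
Going east by 10.6° from +174.3° passes through 180° before reaching -175.1°.

Yes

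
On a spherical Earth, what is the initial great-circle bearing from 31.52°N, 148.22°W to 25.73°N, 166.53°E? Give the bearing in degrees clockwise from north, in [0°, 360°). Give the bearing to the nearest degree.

Δλ = 166.53 − -148.22 = 314.75°; wrapped into (−180°, 180°]: -45.25°.
θ = atan2( sin Δλ · cos φ₂ , cos φ₁ · sin φ₂ − sin φ₁ · cos φ₂ · cos Δλ )
  = atan2(-0.63977, 0.03851) = -86.555° → normalised to [0°, 360°): 273.445°.

273°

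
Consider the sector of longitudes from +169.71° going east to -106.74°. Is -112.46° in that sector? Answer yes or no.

Band width going east from +169.71° to -106.74°: ((-106.74 − 169.71) mod 360) = 83.55°.
Offset of -112.46° east of the west edge: ((-112.46 − 169.71) mod 360) = 77.83°.
77.83° ≤ 83.55° ⇒ inside.

Yes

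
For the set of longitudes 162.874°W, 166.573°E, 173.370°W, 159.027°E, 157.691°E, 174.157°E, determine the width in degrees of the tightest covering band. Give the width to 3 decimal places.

39.435°

Sort the longitudes: -173.370°, -162.874°, +157.691°, +159.027°, +166.573°, +174.157°.
Eastward gaps between consecutive values (wrapping around): 10.496°, 320.565°, 1.336°, 7.546°, 7.584°, 12.473°.
Largest gap = 320.565° ⇒ minimal covering band is its complement: 360° − 320.565° = 39.435°.
Band runs from +157.691° eastward to -162.874°, crossing the antimeridian.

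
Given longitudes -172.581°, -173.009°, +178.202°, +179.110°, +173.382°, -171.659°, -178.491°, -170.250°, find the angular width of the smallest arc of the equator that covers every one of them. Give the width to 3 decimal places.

16.368°

Sort the longitudes: -178.491°, -173.009°, -172.581°, -171.659°, -170.250°, +173.382°, +178.202°, +179.110°.
Eastward gaps between consecutive values (wrapping around): 5.482°, 0.428°, 0.922°, 1.409°, 343.632°, 4.820°, 0.908°, 2.399°.
Largest gap = 343.632° ⇒ minimal covering band is its complement: 360° − 343.632° = 16.368°.
Band runs from +173.382° eastward to -170.250°, crossing the antimeridian.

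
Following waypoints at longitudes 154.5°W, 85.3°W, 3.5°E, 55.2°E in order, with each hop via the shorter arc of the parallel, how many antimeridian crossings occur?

Leg 1: -154.5° → -85.3°, shortest Δλ = 69.2° (east) — does not cross 180°.
Leg 2: -85.3° → +3.5°, shortest Δλ = 88.8° (east) — does not cross 180°.
Leg 3: +3.5° → +55.2°, shortest Δλ = 51.7° (east) — does not cross 180°.
Total crossings: 0.

0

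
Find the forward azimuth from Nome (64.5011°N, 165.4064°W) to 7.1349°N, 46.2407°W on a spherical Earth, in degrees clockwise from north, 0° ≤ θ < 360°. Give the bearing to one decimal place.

Δλ = -46.2407 − -165.4064 = 119.1657°.
θ = atan2( sin Δλ · cos φ₂ , cos φ₁ · sin φ₂ − sin φ₁ · cos φ₂ · cos Δλ )
  = atan2(0.86645, 0.48993) = 60.514° → normalised to [0°, 360°): 60.514°.

60.5°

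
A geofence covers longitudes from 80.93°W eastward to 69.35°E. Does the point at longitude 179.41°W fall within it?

No

Band width going east from -80.93° to +69.35°: ((69.35 − -80.93) mod 360) = 150.28°.
Offset of -179.41° east of the west edge: ((-179.41 − -80.93) mod 360) = 261.52°.
261.52° > 150.28° ⇒ outside.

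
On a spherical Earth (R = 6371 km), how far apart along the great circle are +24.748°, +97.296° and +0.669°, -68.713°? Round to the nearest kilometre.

Δλ = -68.713 − 97.296 = -166.009°.
Δφ = 0.669 − 24.748 = -24.079°.
a = sin²(Δφ/2) + cos φ₁ · cos φ₂ · sin²(Δλ/2) = 0.938134.
c = 2·atan2(√a, √(1−a)) = 2.63886 rad → d = 6371·c ≈ 16812.16 km.

16812 km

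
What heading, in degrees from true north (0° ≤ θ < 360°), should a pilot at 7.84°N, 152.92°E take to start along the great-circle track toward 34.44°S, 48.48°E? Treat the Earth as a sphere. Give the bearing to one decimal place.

Δλ = 48.48 − 152.92 = -104.44°.
θ = atan2( sin Δλ · cos φ₂ , cos φ₁ · sin φ₂ − sin φ₁ · cos φ₂ · cos Δλ )
  = atan2(-0.79867, -0.53220) = -123.678° → normalised to [0°, 360°): 236.322°.

236.3°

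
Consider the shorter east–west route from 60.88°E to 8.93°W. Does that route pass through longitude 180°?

No

Signed shortest Δλ = ((-8.93 − 60.88 + 180) mod 360) − 180 = -69.81°.
Going west by 69.81° from +60.88° reaches -8.93° without touching 180°.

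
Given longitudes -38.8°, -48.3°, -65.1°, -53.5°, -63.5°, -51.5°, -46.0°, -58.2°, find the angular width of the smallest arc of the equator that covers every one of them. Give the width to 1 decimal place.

Sort the longitudes: -65.1°, -63.5°, -58.2°, -53.5°, -51.5°, -48.3°, -46.0°, -38.8°.
Eastward gaps between consecutive values (wrapping around): 1.6°, 5.3°, 4.7°, 2.0°, 3.2°, 2.3°, 7.2°, 333.7°.
Largest gap = 333.7° ⇒ minimal covering band is its complement: 360° − 333.7° = 26.3°.
Band runs from -65.1° eastward to -38.8°.

26.3°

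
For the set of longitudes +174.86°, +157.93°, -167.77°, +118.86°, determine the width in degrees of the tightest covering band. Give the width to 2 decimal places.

Sort the longitudes: -167.77°, +118.86°, +157.93°, +174.86°.
Eastward gaps between consecutive values (wrapping around): 286.63°, 39.07°, 16.93°, 17.37°.
Largest gap = 286.63° ⇒ minimal covering band is its complement: 360° − 286.63° = 73.37°.
Band runs from +118.86° eastward to -167.77°, crossing the antimeridian.

73.37°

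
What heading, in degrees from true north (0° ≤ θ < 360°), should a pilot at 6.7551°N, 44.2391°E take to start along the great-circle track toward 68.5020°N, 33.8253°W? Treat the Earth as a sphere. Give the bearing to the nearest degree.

339°

Δλ = -33.8253 − 44.2391 = -78.0644°.
θ = atan2( sin Δλ · cos φ₂ , cos φ₁ · sin φ₂ − sin φ₁ · cos φ₂ · cos Δλ )
  = atan2(-0.35855, 0.91506) = -21.397° → normalised to [0°, 360°): 338.603°.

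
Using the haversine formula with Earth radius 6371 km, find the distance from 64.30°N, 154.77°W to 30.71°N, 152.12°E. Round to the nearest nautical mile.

Δλ = 152.12 − -154.77 = 306.89°; wrapped into (−180°, 180°]: -53.11°.
Δφ = 30.71 − 64.30 = -33.59°.
a = sin²(Δφ/2) + cos φ₁ · cos φ₂ · sin²(Δλ/2) = 0.158008.
c = 2·atan2(√a, √(1−a)) = 0.81759 rad → d = 6371·c ≈ 5208.84 km ≈ 2812.55 nmi.

2813 nmi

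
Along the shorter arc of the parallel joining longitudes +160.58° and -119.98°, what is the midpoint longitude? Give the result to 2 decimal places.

-159.70°

Signed shortest Δλ from +160.58° to -119.98° is +79.44°.
Midpoint longitude = +160.58° + (+79.44°)/2 = +160.58° + 39.72° = +200.30°.
Normalise into (−180°, 180°]: -159.70°.
(The naïve average (+160.58 + -119.98)/2 = 20.3° is on the wrong side of the globe.)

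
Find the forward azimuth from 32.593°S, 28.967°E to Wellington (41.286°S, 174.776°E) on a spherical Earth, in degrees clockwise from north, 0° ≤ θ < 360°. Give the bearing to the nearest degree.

Δλ = 174.776 − 28.967 = 145.809°.
θ = atan2( sin Δλ · cos φ₂ , cos φ₁ · sin φ₂ − sin φ₁ · cos φ₂ · cos Δλ )
  = atan2(0.42227, -0.89072) = 154.636° → normalised to [0°, 360°): 154.636°.

155°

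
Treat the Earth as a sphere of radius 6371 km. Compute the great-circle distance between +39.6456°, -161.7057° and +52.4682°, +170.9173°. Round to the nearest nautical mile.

1363 nmi

Δλ = 170.9173 − -161.7057 = 332.6230°; wrapped into (−180°, 180°]: -27.3770°.
Δφ = 52.4682 − 39.6456 = 12.8226°.
a = sin²(Δφ/2) + cos φ₁ · cos φ₂ · sin²(Δλ/2) = 0.038738.
c = 2·atan2(√a, √(1−a)) = 0.39623 rad → d = 6371·c ≈ 2524.36 km ≈ 1363.04 nmi.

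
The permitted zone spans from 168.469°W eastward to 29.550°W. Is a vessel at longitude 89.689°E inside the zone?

Band width going east from -168.469° to -29.550°: ((-29.550 − -168.469) mod 360) = 138.919°.
Offset of +89.689° east of the west edge: ((89.689 − -168.469) mod 360) = 258.158°.
258.158° > 138.919° ⇒ outside.

No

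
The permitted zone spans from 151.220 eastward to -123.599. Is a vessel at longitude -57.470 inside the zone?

No

Band width going east from +151.220° to -123.599°: ((-123.599 − 151.220) mod 360) = 85.181°.
Offset of -57.470° east of the west edge: ((-57.470 − 151.220) mod 360) = 151.310°.
151.310° > 85.181° ⇒ outside.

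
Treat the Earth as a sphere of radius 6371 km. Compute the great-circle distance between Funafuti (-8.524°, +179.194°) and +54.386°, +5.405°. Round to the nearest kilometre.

14886 km

Δλ = 5.405 − 179.194 = -173.789°.
Δφ = 54.386 − -8.524 = 62.910°.
a = sin²(Δφ/2) + cos φ₁ · cos φ₂ · sin²(Δλ/2) = 0.846504.
c = 2·atan2(√a, √(1−a)) = 2.33645 rad → d = 6371·c ≈ 14885.52 km.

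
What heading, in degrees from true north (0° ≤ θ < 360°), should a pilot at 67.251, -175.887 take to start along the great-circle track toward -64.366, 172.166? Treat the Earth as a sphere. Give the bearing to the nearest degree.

Δλ = 172.166 − -175.887 = 348.053°; wrapped into (−180°, 180°]: -11.947°.
θ = atan2( sin Δλ · cos φ₂ , cos φ₁ · sin φ₂ − sin φ₁ · cos φ₂ · cos Δλ )
  = atan2(-0.08956, -0.73896) = -173.090° → normalised to [0°, 360°): 186.910°.

187°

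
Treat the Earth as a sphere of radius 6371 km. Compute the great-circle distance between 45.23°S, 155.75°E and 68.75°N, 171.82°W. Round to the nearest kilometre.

12954 km

Δλ = -171.82 − 155.75 = -327.57°; wrapped into (−180°, 180°]: 32.43°.
Δφ = 68.75 − -45.23 = 113.98°.
a = sin²(Δφ/2) + cos φ₁ · cos φ₂ · sin²(Δλ/2) = 0.723112.
c = 2·atan2(√a, √(1−a)) = 2.03334 rad → d = 6371·c ≈ 12954.40 km.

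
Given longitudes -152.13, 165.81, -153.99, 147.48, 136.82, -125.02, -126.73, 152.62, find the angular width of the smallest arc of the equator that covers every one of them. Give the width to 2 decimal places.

Sort the longitudes: -153.99°, -152.13°, -126.73°, -125.02°, +136.82°, +147.48°, +152.62°, +165.81°.
Eastward gaps between consecutive values (wrapping around): 1.86°, 25.40°, 1.71°, 261.84°, 10.66°, 5.14°, 13.19°, 40.20°.
Largest gap = 261.84° ⇒ minimal covering band is its complement: 360° − 261.84° = 98.16°.
Band runs from +136.82° eastward to -125.02°, crossing the antimeridian.

98.16°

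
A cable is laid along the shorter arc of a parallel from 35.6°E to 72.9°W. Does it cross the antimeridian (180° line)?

No

Signed shortest Δλ = ((-72.9 − 35.6 + 180) mod 360) − 180 = -108.5°.
Going west by 108.5° from +35.6° reaches -72.9° without touching 180°.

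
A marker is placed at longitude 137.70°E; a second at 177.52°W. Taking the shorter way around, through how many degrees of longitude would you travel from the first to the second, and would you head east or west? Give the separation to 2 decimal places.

Raw difference: -177.52 − 137.70 = -315.22°.
Normalise into (−180°, 180°]: -315.22° + 360° = 44.78°.
Positive ⇒ the second point lies to the east; separation 44.78°.

44.78° east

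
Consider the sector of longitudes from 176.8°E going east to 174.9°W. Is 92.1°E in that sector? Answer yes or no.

No

Band width going east from +176.8° to -174.9°: ((-174.9 − 176.8) mod 360) = 8.3°.
Offset of +92.1° east of the west edge: ((92.1 − 176.8) mod 360) = 275.3°.
275.3° > 8.3° ⇒ outside.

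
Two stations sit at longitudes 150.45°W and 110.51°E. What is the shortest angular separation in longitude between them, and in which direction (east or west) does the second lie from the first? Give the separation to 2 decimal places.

99.04° west

Raw difference: 110.51 − -150.45 = 260.96°.
Normalise into (−180°, 180°]: 260.96° − 360° = -99.04°.
Negative ⇒ the second point lies to the west; separation 99.04°.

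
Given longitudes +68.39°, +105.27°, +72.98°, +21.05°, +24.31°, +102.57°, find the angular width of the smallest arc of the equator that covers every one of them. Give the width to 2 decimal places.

Sort the longitudes: +21.05°, +24.31°, +68.39°, +72.98°, +102.57°, +105.27°.
Eastward gaps between consecutive values (wrapping around): 3.26°, 44.08°, 4.59°, 29.59°, 2.70°, 275.78°.
Largest gap = 275.78° ⇒ minimal covering band is its complement: 360° − 275.78° = 84.22°.
Band runs from +21.05° eastward to +105.27°.

84.22°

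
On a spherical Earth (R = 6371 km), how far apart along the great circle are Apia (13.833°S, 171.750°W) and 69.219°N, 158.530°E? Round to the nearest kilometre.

Δλ = 158.530 − -171.750 = 330.280°; wrapped into (−180°, 180°]: -29.720°.
Δφ = 69.219 − -13.833 = 83.052°.
a = sin²(Δφ/2) + cos φ₁ · cos φ₂ · sin²(Δλ/2) = 0.462174.
c = 2·atan2(√a, √(1−a)) = 1.49507 rad → d = 6371·c ≈ 9525.11 km.

9525 km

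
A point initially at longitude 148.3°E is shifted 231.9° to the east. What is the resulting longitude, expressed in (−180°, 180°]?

20.2°E

Start at +148.3°; shift +231.9° → +380.2°.
+380.2° lies outside (−180°, 180°]; subtract 360° → +20.2°.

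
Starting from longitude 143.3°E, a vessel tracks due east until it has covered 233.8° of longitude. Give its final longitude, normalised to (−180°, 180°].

17.1°E

Start at +143.3°; shift +233.8° → +377.1°.
+377.1° lies outside (−180°, 180°]; subtract 360° → +17.1°.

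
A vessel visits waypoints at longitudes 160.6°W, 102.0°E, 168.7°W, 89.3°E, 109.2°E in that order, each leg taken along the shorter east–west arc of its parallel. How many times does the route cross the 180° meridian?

Leg 1: -160.6° → +102.0°, shortest Δλ = -97.4° (west) — crosses 180°.
Leg 2: +102.0° → -168.7°, shortest Δλ = 89.3° (east) — crosses 180°.
Leg 3: -168.7° → +89.3°, shortest Δλ = -102.0° (west) — crosses 180°.
Leg 4: +89.3° → +109.2°, shortest Δλ = 19.9° (east) — does not cross 180°.
Total crossings: 3.

3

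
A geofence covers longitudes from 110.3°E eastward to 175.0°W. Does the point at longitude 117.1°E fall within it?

Band width going east from +110.3° to -175.0°: ((-175.0 − 110.3) mod 360) = 74.7°.
Offset of +117.1° east of the west edge: ((117.1 − 110.3) mod 360) = 6.8°.
6.8° ≤ 74.7° ⇒ inside.

Yes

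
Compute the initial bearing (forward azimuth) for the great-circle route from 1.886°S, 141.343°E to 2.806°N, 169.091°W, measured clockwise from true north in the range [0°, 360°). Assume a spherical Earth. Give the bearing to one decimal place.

84.7°

Δλ = -169.091 − 141.343 = -310.434°; wrapped into (−180°, 180°]: 49.566°.
θ = atan2( sin Δλ · cos φ₂ , cos φ₁ · sin φ₂ − sin φ₁ · cos φ₂ · cos Δλ )
  = atan2(0.76024, 0.07025) = 84.721° → normalised to [0°, 360°): 84.721°.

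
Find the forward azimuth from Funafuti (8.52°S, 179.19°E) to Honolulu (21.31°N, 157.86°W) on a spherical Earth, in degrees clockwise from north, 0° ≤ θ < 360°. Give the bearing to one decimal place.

36.7°

Δλ = -157.86 − 179.19 = -337.05°; wrapped into (−180°, 180°]: 22.95°.
θ = atan2( sin Δλ · cos φ₂ , cos φ₁ · sin φ₂ − sin φ₁ · cos φ₂ · cos Δλ )
  = atan2(0.36327, 0.48650) = 36.748° → normalised to [0°, 360°): 36.748°.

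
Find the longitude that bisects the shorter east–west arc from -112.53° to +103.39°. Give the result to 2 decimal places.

Signed shortest Δλ from -112.53° to +103.39° is -144.08°.
Midpoint longitude = -112.53° + (-144.08°)/2 = -112.53° − 72.04° = -184.57°.
Normalise into (−180°, 180°]: +175.43°.
(The naïve average (-112.53 + +103.39)/2 = -4.57° is on the wrong side of the globe.)

+175.43°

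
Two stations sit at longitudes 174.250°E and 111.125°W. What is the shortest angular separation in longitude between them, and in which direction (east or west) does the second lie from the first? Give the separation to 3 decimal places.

74.625° east

Raw difference: -111.125 − 174.250 = -285.375°.
Normalise into (−180°, 180°]: -285.375° + 360° = 74.625°.
Positive ⇒ the second point lies to the east; separation 74.625°.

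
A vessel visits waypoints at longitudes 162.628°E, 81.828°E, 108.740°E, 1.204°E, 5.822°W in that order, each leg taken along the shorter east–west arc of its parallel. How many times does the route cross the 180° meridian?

0

Leg 1: +162.628° → +81.828°, shortest Δλ = -80.8° (west) — does not cross 180°.
Leg 2: +81.828° → +108.740°, shortest Δλ = 26.912° (east) — does not cross 180°.
Leg 3: +108.740° → +1.204°, shortest Δλ = -107.536° (west) — does not cross 180°.
Leg 4: +1.204° → -5.822°, shortest Δλ = -7.026° (west) — does not cross 180°.
Total crossings: 0.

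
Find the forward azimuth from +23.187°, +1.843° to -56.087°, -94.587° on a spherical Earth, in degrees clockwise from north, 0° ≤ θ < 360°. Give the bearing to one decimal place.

Δλ = -94.587 − 1.843 = -96.430°.
θ = atan2( sin Δλ · cos φ₂ , cos φ₁ · sin φ₂ − sin φ₁ · cos φ₂ · cos Δλ )
  = atan2(-0.55442, -0.73825) = -143.094° → normalised to [0°, 360°): 216.906°.

216.9°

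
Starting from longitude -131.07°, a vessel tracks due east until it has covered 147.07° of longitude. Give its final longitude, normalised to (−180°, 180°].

+16.00°

Start at -131.07°; shift +147.07° → +16.00°.
+16.00° already lies in (−180°, 180°].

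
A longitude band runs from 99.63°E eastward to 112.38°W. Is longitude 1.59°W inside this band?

No

Band width going east from +99.63° to -112.38°: ((-112.38 − 99.63) mod 360) = 147.99°.
Offset of -1.59° east of the west edge: ((-1.59 − 99.63) mod 360) = 258.78°.
258.78° > 147.99° ⇒ outside.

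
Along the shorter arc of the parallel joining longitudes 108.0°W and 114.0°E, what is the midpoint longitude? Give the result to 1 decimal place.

Signed shortest Δλ from -108.0° to +114.0° is -138.0°.
Midpoint longitude = -108.0° + (-138.0°)/2 = -108.0° − 69.0° = -177.0°.
(The naïve average (-108.0 + +114.0)/2 = 3.0° is on the wrong side of the globe.)

177.0°W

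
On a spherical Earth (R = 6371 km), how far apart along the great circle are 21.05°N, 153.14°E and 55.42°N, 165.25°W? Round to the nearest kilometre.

Δλ = -165.25 − 153.14 = -318.39°; wrapped into (−180°, 180°]: 41.61°.
Δφ = 55.42 − 21.05 = 34.37°.
a = sin²(Δφ/2) + cos φ₁ · cos φ₂ · sin²(Δλ/2) = 0.154119.
c = 2·atan2(√a, √(1−a)) = 0.80687 rad → d = 6371·c ≈ 5140.58 km.

5141 km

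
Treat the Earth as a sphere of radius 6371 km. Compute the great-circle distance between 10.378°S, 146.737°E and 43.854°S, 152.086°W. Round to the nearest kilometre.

6914 km

Δλ = -152.086 − 146.737 = -298.823°; wrapped into (−180°, 180°]: 61.177°.
Δφ = -43.854 − -10.378 = -33.476°.
a = sin²(Δφ/2) + cos φ₁ · cos φ₂ · sin²(Δλ/2) = 0.266616.
c = 2·atan2(√a, √(1−a)) = 1.08516 rad → d = 6371·c ≈ 6913.57 km.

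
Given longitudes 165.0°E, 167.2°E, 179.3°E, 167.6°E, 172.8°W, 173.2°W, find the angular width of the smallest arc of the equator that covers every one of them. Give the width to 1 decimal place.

22.2°

Sort the longitudes: -173.2°, -172.8°, +165.0°, +167.2°, +167.6°, +179.3°.
Eastward gaps between consecutive values (wrapping around): 0.4°, 337.8°, 2.2°, 0.4°, 11.7°, 7.5°.
Largest gap = 337.8° ⇒ minimal covering band is its complement: 360° − 337.8° = 22.2°.
Band runs from +165.0° eastward to -172.8°, crossing the antimeridian.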